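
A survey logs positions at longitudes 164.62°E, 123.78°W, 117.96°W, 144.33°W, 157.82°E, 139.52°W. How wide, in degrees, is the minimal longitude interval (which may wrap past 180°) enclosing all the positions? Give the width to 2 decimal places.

Sort the longitudes: -144.33°, -139.52°, -123.78°, -117.96°, +157.82°, +164.62°.
Eastward gaps between consecutive values (wrapping around): 4.81°, 15.74°, 5.82°, 275.78°, 6.80°, 51.05°.
Largest gap = 275.78° ⇒ minimal covering band is its complement: 360° − 275.78° = 84.22°.
Band runs from +157.82° eastward to -117.96°, crossing the antimeridian.

84.22°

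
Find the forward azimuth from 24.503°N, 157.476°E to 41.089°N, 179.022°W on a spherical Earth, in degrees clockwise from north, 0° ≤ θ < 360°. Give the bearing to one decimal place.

Δλ = -179.022 − 157.476 = -336.498°; wrapped into (−180°, 180°]: 23.502°.
θ = atan2( sin Δλ · cos φ₂ , cos φ₁ · sin φ₂ − sin φ₁ · cos φ₂ · cos Δλ )
  = atan2(0.30056, 0.31138) = 43.986° → normalised to [0°, 360°): 43.986°.

44.0°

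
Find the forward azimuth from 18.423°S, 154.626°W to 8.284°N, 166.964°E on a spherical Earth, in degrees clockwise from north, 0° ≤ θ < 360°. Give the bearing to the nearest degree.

302°

Δλ = 166.964 − -154.626 = 321.590°; wrapped into (−180°, 180°]: -38.410°.
θ = atan2( sin Δλ · cos φ₂ , cos φ₁ · sin φ₂ − sin φ₁ · cos φ₂ · cos Δλ )
  = atan2(-0.61480, 0.38175) = -58.163° → normalised to [0°, 360°): 301.837°.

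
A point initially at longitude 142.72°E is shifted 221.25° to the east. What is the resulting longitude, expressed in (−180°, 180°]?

Start at +142.72°; shift +221.25° → +363.97°.
+363.97° lies outside (−180°, 180°]; subtract 360° → +3.97°.

3.97°E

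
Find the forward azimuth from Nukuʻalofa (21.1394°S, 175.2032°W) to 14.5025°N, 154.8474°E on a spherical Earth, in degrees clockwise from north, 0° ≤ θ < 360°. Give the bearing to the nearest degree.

318°

Δλ = 154.8474 − -175.2032 = 330.0506°; wrapped into (−180°, 180°]: -29.9494°.
θ = atan2( sin Δλ · cos φ₂ , cos φ₁ · sin φ₂ − sin φ₁ · cos φ₂ · cos Δλ )
  = atan2(-0.48333, 0.53609) = -42.037° → normalised to [0°, 360°): 317.963°.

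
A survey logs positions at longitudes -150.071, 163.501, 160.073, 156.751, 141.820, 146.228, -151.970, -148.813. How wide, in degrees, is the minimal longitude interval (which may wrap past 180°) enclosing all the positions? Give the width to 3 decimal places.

69.367°

Sort the longitudes: -151.970°, -150.071°, -148.813°, +141.820°, +146.228°, +156.751°, +160.073°, +163.501°.
Eastward gaps between consecutive values (wrapping around): 1.899°, 1.258°, 290.633°, 4.408°, 10.523°, 3.322°, 3.428°, 44.529°.
Largest gap = 290.633° ⇒ minimal covering band is its complement: 360° − 290.633° = 69.367°.
Band runs from +141.820° eastward to -148.813°, crossing the antimeridian.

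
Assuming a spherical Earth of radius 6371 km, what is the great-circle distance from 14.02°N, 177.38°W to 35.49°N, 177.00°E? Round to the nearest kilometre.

2453 km

Δλ = 177.00 − -177.38 = 354.38°; wrapped into (−180°, 180°]: -5.62°.
Δφ = 35.49 − 14.02 = 21.47°.
a = sin²(Δφ/2) + cos φ₁ · cos φ₂ · sin²(Δλ/2) = 0.036594.
c = 2·atan2(√a, √(1−a)) = 0.38496 rad → d = 6371·c ≈ 2452.60 km.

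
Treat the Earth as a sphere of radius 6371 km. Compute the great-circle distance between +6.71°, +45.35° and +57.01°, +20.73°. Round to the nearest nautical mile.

3234 nmi

Δλ = 20.73 − 45.35 = -24.62°.
Δφ = 57.01 − 6.71 = 50.30°.
a = sin²(Δφ/2) + cos φ₁ · cos φ₂ · sin²(Δλ/2) = 0.205196.
c = 2·atan2(√a, √(1−a)) = 0.94022 rad → d = 6371·c ≈ 5990.16 km ≈ 3234.43 nmi.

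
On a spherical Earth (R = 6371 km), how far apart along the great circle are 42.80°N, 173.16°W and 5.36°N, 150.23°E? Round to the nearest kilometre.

5501 km

Δλ = 150.23 − -173.16 = 323.39°; wrapped into (−180°, 180°]: -36.61°.
Δφ = 5.36 − 42.80 = -37.44°.
a = sin²(Δφ/2) + cos φ₁ · cos φ₂ · sin²(Δλ/2) = 0.175066.
c = 2·atan2(√a, √(1−a)) = 0.86339 rad → d = 6371·c ≈ 5500.63 km.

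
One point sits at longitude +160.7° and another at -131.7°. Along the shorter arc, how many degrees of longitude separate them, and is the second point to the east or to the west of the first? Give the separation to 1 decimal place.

Raw difference: -131.7 − 160.7 = -292.4°.
Normalise into (−180°, 180°]: -292.4° + 360° = 67.6°.
Positive ⇒ the second point lies to the east; separation 67.6°.

67.6° east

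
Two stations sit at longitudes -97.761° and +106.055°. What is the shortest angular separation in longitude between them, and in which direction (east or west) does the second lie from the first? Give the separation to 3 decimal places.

156.184° west

Raw difference: 106.055 − -97.761 = 203.816°.
Normalise into (−180°, 180°]: 203.816° − 360° = -156.184°.
Negative ⇒ the second point lies to the west; separation 156.184°.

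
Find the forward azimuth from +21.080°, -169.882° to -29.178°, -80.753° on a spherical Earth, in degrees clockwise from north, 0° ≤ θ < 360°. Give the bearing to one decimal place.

Δλ = -80.753 − -169.882 = 89.129°.
θ = atan2( sin Δλ · cos φ₂ , cos φ₁ · sin φ₂ − sin φ₁ · cos φ₂ · cos Δλ )
  = atan2(0.87301, -0.45967) = 117.769° → normalised to [0°, 360°): 117.769°.

117.8°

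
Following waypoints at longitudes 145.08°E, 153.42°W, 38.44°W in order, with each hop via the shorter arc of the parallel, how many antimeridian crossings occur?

Leg 1: +145.08° → -153.42°, shortest Δλ = 61.5° (east) — crosses 180°.
Leg 2: -153.42° → -38.44°, shortest Δλ = 114.98° (east) — does not cross 180°.
Total crossings: 1.

1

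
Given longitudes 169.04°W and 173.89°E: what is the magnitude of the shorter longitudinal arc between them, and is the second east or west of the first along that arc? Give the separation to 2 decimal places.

Raw difference: 173.89 − -169.04 = 342.93°.
Normalise into (−180°, 180°]: 342.93° − 360° = -17.07°.
Negative ⇒ the second point lies to the west; separation 17.07°.

17.07° west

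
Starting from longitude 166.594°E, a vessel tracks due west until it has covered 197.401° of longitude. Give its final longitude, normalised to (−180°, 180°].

Start at +166.594°; shift −197.401° → -30.807°.
-30.807° already lies in (−180°, 180°].

30.807°W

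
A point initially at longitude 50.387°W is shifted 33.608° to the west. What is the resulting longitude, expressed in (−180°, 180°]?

83.995°W

Start at -50.387°; shift −33.608° → -83.995°.
-83.995° already lies in (−180°, 180°].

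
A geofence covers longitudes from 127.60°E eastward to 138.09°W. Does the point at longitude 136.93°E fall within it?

Band width going east from +127.60° to -138.09°: ((-138.09 − 127.60) mod 360) = 94.31°.
Offset of +136.93° east of the west edge: ((136.93 − 127.60) mod 360) = 9.33°.
9.33° ≤ 94.31° ⇒ inside.

Yes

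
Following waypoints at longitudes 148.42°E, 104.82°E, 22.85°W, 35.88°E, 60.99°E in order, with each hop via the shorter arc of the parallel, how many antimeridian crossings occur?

0

Leg 1: +148.42° → +104.82°, shortest Δλ = -43.6° (west) — does not cross 180°.
Leg 2: +104.82° → -22.85°, shortest Δλ = -127.67° (west) — does not cross 180°.
Leg 3: -22.85° → +35.88°, shortest Δλ = 58.73° (east) — does not cross 180°.
Leg 4: +35.88° → +60.99°, shortest Δλ = 25.11° (east) — does not cross 180°.
Total crossings: 0.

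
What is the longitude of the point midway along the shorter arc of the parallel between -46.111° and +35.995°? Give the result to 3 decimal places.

Signed shortest Δλ from -46.111° to +35.995° is +82.106°.
Midpoint longitude = -46.111° + (+82.106°)/2 = -46.111° + 41.053° = -5.058°.

-5.058°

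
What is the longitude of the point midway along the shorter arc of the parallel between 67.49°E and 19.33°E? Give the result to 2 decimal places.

43.41°E

Signed shortest Δλ from +67.49° to +19.33° is -48.16°.
Midpoint longitude = +67.49° + (-48.16°)/2 = +67.49° − 24.08° = +43.41°.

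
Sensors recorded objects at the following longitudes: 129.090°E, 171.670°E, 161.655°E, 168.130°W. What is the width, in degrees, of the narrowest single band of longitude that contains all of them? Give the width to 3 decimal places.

62.780°

Sort the longitudes: -168.130°, +129.090°, +161.655°, +171.670°.
Eastward gaps between consecutive values (wrapping around): 297.220°, 32.565°, 10.015°, 20.200°.
Largest gap = 297.220° ⇒ minimal covering band is its complement: 360° − 297.220° = 62.780°.
Band runs from +129.090° eastward to -168.130°, crossing the antimeridian.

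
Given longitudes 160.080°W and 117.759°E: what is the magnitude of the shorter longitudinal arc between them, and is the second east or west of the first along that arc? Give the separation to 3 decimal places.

Raw difference: 117.759 − -160.080 = 277.839°.
Normalise into (−180°, 180°]: 277.839° − 360° = -82.161°.
Negative ⇒ the second point lies to the west; separation 82.161°.

82.161° west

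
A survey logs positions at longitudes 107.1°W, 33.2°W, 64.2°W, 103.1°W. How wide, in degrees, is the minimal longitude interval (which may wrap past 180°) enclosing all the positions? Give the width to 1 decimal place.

Sort the longitudes: -107.1°, -103.1°, -64.2°, -33.2°.
Eastward gaps between consecutive values (wrapping around): 4.0°, 38.9°, 31.0°, 286.1°.
Largest gap = 286.1° ⇒ minimal covering band is its complement: 360° − 286.1° = 73.9°.
Band runs from -107.1° eastward to -33.2°.

73.9°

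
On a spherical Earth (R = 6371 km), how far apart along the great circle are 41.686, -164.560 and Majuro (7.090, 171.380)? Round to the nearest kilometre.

Δλ = 171.380 − -164.560 = 335.940°; wrapped into (−180°, 180°]: -24.060°.
Δφ = 7.090 − 41.686 = -34.596°.
a = sin²(Δφ/2) + cos φ₁ · cos φ₂ · sin²(Δλ/2) = 0.120605.
c = 2·atan2(√a, √(1−a)) = 0.70934 rad → d = 6371·c ≈ 4519.23 km.

4519 km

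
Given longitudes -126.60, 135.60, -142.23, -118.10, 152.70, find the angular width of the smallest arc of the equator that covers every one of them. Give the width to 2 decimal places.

Sort the longitudes: -142.23°, -126.60°, -118.10°, +135.60°, +152.70°.
Eastward gaps between consecutive values (wrapping around): 15.63°, 8.50°, 253.70°, 17.10°, 65.07°.
Largest gap = 253.70° ⇒ minimal covering band is its complement: 360° − 253.70° = 106.30°.
Band runs from +135.60° eastward to -118.10°, crossing the antimeridian.

106.30°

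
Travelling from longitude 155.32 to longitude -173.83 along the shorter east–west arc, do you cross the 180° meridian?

Naïve |-173.83 − 155.32| = 329.15° > 180°, so the shorter arc goes the other way round — across 180°.
Signed shortest Δλ = ((-173.83 − 155.32 + 180) mod 360) − 180 = 30.85°.
Going east by 30.85° from +155.32° passes through 180° before reaching -173.83°.

Yes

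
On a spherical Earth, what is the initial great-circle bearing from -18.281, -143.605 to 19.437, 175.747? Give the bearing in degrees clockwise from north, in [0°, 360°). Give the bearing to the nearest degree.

Δλ = 175.747 − -143.605 = 319.352°; wrapped into (−180°, 180°]: -40.648°.
θ = atan2( sin Δλ · cos φ₂ , cos φ₁ · sin φ₂ − sin φ₁ · cos φ₂ · cos Δλ )
  = atan2(-0.61428, 0.54041) = -48.661° → normalised to [0°, 360°): 311.339°.

311°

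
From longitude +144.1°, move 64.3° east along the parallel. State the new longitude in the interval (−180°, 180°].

Start at +144.1°; shift +64.3° → +208.4°.
+208.4° lies outside (−180°, 180°]; subtract 360° → -151.6°.

-151.6°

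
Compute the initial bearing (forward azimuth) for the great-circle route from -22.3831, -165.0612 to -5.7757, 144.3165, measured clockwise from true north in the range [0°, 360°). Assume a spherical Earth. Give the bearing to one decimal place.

Δλ = 144.3165 − -165.0612 = 309.3777°; wrapped into (−180°, 180°]: -50.6223°.
θ = atan2( sin Δλ · cos φ₂ , cos φ₁ · sin φ₂ − sin φ₁ · cos φ₂ · cos Δλ )
  = atan2(-0.76906, 0.14731) = -79.157° → normalised to [0°, 360°): 280.843°.

280.8°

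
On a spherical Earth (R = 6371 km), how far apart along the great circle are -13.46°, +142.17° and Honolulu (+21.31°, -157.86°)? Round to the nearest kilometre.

7601 km

Δλ = -157.86 − 142.17 = -300.03°; wrapped into (−180°, 180°]: 59.97°.
Δφ = 21.31 − -13.46 = 34.77°.
a = sin²(Δφ/2) + cos φ₁ · cos φ₂ · sin²(Δλ/2) = 0.315580.
c = 2·atan2(√a, √(1−a)) = 1.19304 rad → d = 6371·c ≈ 7600.83 km.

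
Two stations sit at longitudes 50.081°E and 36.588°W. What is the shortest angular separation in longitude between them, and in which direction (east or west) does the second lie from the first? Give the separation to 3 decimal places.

Raw difference: -36.588 − 50.081 = -86.669°.
Normalise into (−180°, 180°]: -86.669° stays -86.669°.
Negative ⇒ the second point lies to the west; separation 86.669°.

86.669° west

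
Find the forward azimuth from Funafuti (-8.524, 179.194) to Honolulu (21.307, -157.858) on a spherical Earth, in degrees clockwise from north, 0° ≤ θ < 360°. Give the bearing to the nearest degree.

37°

Δλ = -157.858 − 179.194 = -337.052°; wrapped into (−180°, 180°]: 22.948°.
θ = atan2( sin Δλ · cos φ₂ , cos φ₁ · sin φ₂ − sin φ₁ · cos φ₂ · cos Δλ )
  = atan2(0.36324, 0.48651) = 36.746° → normalised to [0°, 360°): 36.746°.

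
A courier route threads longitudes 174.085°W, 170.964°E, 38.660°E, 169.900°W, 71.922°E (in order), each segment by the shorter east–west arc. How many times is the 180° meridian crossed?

3

Leg 1: -174.085° → +170.964°, shortest Δλ = -14.951° (west) — crosses 180°.
Leg 2: +170.964° → +38.660°, shortest Δλ = -132.304° (west) — does not cross 180°.
Leg 3: +38.660° → -169.900°, shortest Δλ = 151.44° (east) — crosses 180°.
Leg 4: -169.900° → +71.922°, shortest Δλ = -118.178° (west) — crosses 180°.
Total crossings: 3.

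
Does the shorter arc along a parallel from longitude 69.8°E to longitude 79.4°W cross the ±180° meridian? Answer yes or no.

Signed shortest Δλ = ((-79.4 − 69.8 + 180) mod 360) − 180 = -149.2°.
Going west by 149.2° from +69.8° reaches -79.4° without touching 180°.

No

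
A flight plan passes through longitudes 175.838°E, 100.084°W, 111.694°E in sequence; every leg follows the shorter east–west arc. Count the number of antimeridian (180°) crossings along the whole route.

Leg 1: +175.838° → -100.084°, shortest Δλ = 84.078° (east) — crosses 180°.
Leg 2: -100.084° → +111.694°, shortest Δλ = -148.222° (west) — crosses 180°.
Total crossings: 2.

2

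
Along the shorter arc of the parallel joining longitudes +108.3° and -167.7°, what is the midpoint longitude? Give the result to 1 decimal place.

Signed shortest Δλ from +108.3° to -167.7° is +84.0°.
Midpoint longitude = +108.3° + (+84.0°)/2 = +108.3° + 42.0° = +150.3°.
(The naïve average (+108.3 + -167.7)/2 = -29.7° is on the wrong side of the globe.)

+150.3°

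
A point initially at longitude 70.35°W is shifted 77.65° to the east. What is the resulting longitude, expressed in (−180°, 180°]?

7.30°E

Start at -70.35°; shift +77.65° → +7.30°.
+7.30° already lies in (−180°, 180°].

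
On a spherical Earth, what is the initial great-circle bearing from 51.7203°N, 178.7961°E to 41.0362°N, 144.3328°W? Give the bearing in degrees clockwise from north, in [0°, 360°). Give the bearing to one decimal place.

Δλ = -144.3328 − 178.7961 = -323.1289°; wrapped into (−180°, 180°]: 36.8711°.
θ = atan2( sin Δλ · cos φ₂ , cos φ₁ · sin φ₂ − sin φ₁ · cos φ₂ · cos Δλ )
  = atan2(0.45259, -0.06696) = 98.416° → normalised to [0°, 360°): 98.416°.

98.4°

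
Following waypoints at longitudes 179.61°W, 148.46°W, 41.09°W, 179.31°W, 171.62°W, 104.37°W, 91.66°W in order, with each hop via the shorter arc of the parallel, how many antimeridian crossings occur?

0

Leg 1: -179.61° → -148.46°, shortest Δλ = 31.15° (east) — does not cross 180°.
Leg 2: -148.46° → -41.09°, shortest Δλ = 107.37° (east) — does not cross 180°.
Leg 3: -41.09° → -179.31°, shortest Δλ = -138.22° (west) — does not cross 180°.
Leg 4: -179.31° → -171.62°, shortest Δλ = 7.69° (east) — does not cross 180°.
Leg 5: -171.62° → -104.37°, shortest Δλ = 67.25° (east) — does not cross 180°.
Leg 6: -104.37° → -91.66°, shortest Δλ = 12.71° (east) — does not cross 180°.
Total crossings: 0.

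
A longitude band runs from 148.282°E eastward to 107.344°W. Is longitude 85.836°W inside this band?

Band width going east from +148.282° to -107.344°: ((-107.344 − 148.282) mod 360) = 104.374°.
Offset of -85.836° east of the west edge: ((-85.836 − 148.282) mod 360) = 125.882°.
125.882° > 104.374° ⇒ outside.

No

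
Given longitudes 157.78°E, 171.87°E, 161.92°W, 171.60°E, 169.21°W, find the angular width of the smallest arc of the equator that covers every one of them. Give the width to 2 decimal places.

Sort the longitudes: -169.21°, -161.92°, +157.78°, +171.60°, +171.87°.
Eastward gaps between consecutive values (wrapping around): 7.29°, 319.70°, 13.82°, 0.27°, 18.92°.
Largest gap = 319.70° ⇒ minimal covering band is its complement: 360° − 319.70° = 40.30°.
Band runs from +157.78° eastward to -161.92°, crossing the antimeridian.

40.30°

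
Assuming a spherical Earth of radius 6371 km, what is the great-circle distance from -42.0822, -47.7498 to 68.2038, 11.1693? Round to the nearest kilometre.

13197 km

Δλ = 11.1693 − -47.7498 = 58.9191°.
Δφ = 68.2038 − -42.0822 = 110.2860°.
a = sin²(Δφ/2) + cos φ₁ · cos φ₂ · sin²(Δλ/2) = 0.740009.
c = 2·atan2(√a, √(1−a)) = 2.07147 rad → d = 6371·c ≈ 13197.34 km.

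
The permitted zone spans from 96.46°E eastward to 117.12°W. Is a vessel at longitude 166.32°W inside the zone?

Band width going east from +96.46° to -117.12°: ((-117.12 − 96.46) mod 360) = 146.42°.
Offset of -166.32° east of the west edge: ((-166.32 − 96.46) mod 360) = 97.22°.
97.22° ≤ 146.42° ⇒ inside.

Yes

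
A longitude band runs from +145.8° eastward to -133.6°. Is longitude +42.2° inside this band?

No

Band width going east from +145.8° to -133.6°: ((-133.6 − 145.8) mod 360) = 80.6°.
Offset of +42.2° east of the west edge: ((42.2 − 145.8) mod 360) = 256.4°.
256.4° > 80.6° ⇒ outside.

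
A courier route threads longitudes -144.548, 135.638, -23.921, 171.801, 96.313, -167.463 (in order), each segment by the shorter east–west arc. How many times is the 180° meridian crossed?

3

Leg 1: -144.548° → +135.638°, shortest Δλ = -79.814° (west) — crosses 180°.
Leg 2: +135.638° → -23.921°, shortest Δλ = -159.559° (west) — does not cross 180°.
Leg 3: -23.921° → +171.801°, shortest Δλ = -164.278° (west) — crosses 180°.
Leg 4: +171.801° → +96.313°, shortest Δλ = -75.488° (west) — does not cross 180°.
Leg 5: +96.313° → -167.463°, shortest Δλ = 96.224° (east) — crosses 180°.
Total crossings: 3.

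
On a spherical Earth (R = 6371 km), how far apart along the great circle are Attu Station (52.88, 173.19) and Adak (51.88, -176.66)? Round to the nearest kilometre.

697 km

Δλ = -176.66 − 173.19 = -349.85°; wrapped into (−180°, 180°]: 10.15°.
Δφ = 51.88 − 52.88 = -1.00°.
a = sin²(Δφ/2) + cos φ₁ · cos φ₂ · sin²(Δλ/2) = 0.002991.
c = 2·atan2(√a, √(1−a)) = 0.10944 rad → d = 6371·c ≈ 697.24 km.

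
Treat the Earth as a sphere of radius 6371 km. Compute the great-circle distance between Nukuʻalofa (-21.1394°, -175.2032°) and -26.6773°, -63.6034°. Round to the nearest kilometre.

Δλ = -63.6034 − -175.2032 = 111.5998°.
Δφ = -26.6773 − -21.1394 = -5.5379°.
a = sin²(Δφ/2) + cos φ₁ · cos φ₂ · sin²(Δλ/2) = 0.572443.
c = 2·atan2(√a, √(1−a)) = 1.71619 rad → d = 6371·c ≈ 10933.87 km.

10934 km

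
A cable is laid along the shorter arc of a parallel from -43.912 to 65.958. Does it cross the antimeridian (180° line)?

Signed shortest Δλ = ((65.958 − -43.912 + 180) mod 360) − 180 = 109.87°.
Going east by 109.87° from -43.912° reaches +65.958° without touching 180°.

No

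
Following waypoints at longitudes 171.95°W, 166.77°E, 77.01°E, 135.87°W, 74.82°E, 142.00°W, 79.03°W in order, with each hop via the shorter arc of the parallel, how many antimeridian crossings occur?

Leg 1: -171.95° → +166.77°, shortest Δλ = -21.28° (west) — crosses 180°.
Leg 2: +166.77° → +77.01°, shortest Δλ = -89.76° (west) — does not cross 180°.
Leg 3: +77.01° → -135.87°, shortest Δλ = 147.12° (east) — crosses 180°.
Leg 4: -135.87° → +74.82°, shortest Δλ = -149.31° (west) — crosses 180°.
Leg 5: +74.82° → -142.00°, shortest Δλ = 143.18° (east) — crosses 180°.
Leg 6: -142.00° → -79.03°, shortest Δλ = 62.97° (east) — does not cross 180°.
Total crossings: 4.

4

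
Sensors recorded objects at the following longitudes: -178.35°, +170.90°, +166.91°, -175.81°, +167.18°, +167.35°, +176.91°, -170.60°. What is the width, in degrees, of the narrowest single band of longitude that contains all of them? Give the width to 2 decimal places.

Sort the longitudes: -178.35°, -175.81°, -170.60°, +166.91°, +167.18°, +167.35°, +170.90°, +176.91°.
Eastward gaps between consecutive values (wrapping around): 2.54°, 5.21°, 337.51°, 0.27°, 0.17°, 3.55°, 6.01°, 4.74°.
Largest gap = 337.51° ⇒ minimal covering band is its complement: 360° − 337.51° = 22.49°.
Band runs from +166.91° eastward to -170.60°, crossing the antimeridian.

22.49°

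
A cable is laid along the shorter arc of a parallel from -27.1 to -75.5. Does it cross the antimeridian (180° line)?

No

Signed shortest Δλ = ((-75.5 − -27.1 + 180) mod 360) − 180 = -48.4°.
Going west by 48.4° from -27.1° reaches -75.5° without touching 180°.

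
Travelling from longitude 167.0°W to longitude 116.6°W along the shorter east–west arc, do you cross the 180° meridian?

No

Signed shortest Δλ = ((-116.6 − -167.0 + 180) mod 360) − 180 = 50.4°.
Going east by 50.4° from -167.0° reaches -116.6° without touching 180°.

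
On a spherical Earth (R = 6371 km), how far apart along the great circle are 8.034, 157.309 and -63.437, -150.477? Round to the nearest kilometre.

9072 km

Δλ = -150.477 − 157.309 = -307.786°; wrapped into (−180°, 180°]: 52.214°.
Δφ = -63.437 − 8.034 = -71.471°.
a = sin²(Δφ/2) + cos φ₁ · cos φ₂ · sin²(Δλ/2) = 0.426851.
c = 2·atan2(√a, √(1−a)) = 1.42397 rad → d = 6371·c ≈ 9072.13 km.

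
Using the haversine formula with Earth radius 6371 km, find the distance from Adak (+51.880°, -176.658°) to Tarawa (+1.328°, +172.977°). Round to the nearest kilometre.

5704 km

Δλ = 172.977 − -176.658 = 349.635°; wrapped into (−180°, 180°]: -10.365°.
Δφ = 1.328 − 51.880 = -50.552°.
a = sin²(Δφ/2) + cos φ₁ · cos φ₂ · sin²(Δλ/2) = 0.187347.
c = 2·atan2(√a, √(1−a)) = 0.89527 rad → d = 6371·c ≈ 5703.78 km.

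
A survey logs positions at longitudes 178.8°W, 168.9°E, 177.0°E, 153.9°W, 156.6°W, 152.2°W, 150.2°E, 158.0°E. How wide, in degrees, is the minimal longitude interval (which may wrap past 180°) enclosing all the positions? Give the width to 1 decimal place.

Sort the longitudes: -178.8°, -156.6°, -153.9°, -152.2°, +150.2°, +158.0°, +168.9°, +177.0°.
Eastward gaps between consecutive values (wrapping around): 22.2°, 2.7°, 1.7°, 302.4°, 7.8°, 10.9°, 8.1°, 4.2°.
Largest gap = 302.4° ⇒ minimal covering band is its complement: 360° − 302.4° = 57.6°.
Band runs from +150.2° eastward to -152.2°, crossing the antimeridian.

57.6°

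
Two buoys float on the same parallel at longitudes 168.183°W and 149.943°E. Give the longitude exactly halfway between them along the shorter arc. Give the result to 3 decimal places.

170.880°E

Signed shortest Δλ from -168.183° to +149.943° is -41.874°.
Midpoint longitude = -168.183° + (-41.874°)/2 = -168.183° − 20.937° = -189.120°.
Normalise into (−180°, 180°]: +170.880°.
(The naïve average (-168.183 + +149.943)/2 = -9.12° is on the wrong side of the globe.)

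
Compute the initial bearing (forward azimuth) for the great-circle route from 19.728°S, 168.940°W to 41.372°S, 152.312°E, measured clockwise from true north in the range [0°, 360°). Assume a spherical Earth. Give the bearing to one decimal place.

Δλ = 152.312 − -168.940 = 321.252°; wrapped into (−180°, 180°]: -38.748°.
θ = atan2( sin Δλ · cos φ₂ , cos φ₁ · sin φ₂ − sin φ₁ · cos φ₂ · cos Δλ )
  = atan2(-0.46969, -0.42459) = -132.113° → normalised to [0°, 360°): 227.887°.

227.9°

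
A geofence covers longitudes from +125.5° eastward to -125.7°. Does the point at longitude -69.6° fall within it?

No

Band width going east from +125.5° to -125.7°: ((-125.7 − 125.5) mod 360) = 108.8°.
Offset of -69.6° east of the west edge: ((-69.6 − 125.5) mod 360) = 164.9°.
164.9° > 108.8° ⇒ outside.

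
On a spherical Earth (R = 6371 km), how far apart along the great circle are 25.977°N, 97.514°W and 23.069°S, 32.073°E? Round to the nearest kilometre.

14936 km

Δλ = 32.073 − -97.514 = 129.587°.
Δφ = -23.069 − 25.977 = -49.046°.
a = sin²(Δφ/2) + cos φ₁ · cos φ₂ · sin²(Δλ/2) = 0.849344.
c = 2·atan2(√a, √(1−a)) = 2.34436 rad → d = 6371·c ≈ 14935.90 km.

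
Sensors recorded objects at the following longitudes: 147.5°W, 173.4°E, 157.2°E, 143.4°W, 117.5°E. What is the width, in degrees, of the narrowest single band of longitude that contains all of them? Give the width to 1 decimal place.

Sort the longitudes: -147.5°, -143.4°, +117.5°, +157.2°, +173.4°.
Eastward gaps between consecutive values (wrapping around): 4.1°, 260.9°, 39.7°, 16.2°, 39.1°.
Largest gap = 260.9° ⇒ minimal covering band is its complement: 360° − 260.9° = 99.1°.
Band runs from +117.5° eastward to -143.4°, crossing the antimeridian.

99.1°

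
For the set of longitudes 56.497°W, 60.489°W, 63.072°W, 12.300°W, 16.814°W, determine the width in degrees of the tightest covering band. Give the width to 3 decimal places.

50.772°

Sort the longitudes: -63.072°, -60.489°, -56.497°, -16.814°, -12.300°.
Eastward gaps between consecutive values (wrapping around): 2.583°, 3.992°, 39.683°, 4.514°, 309.228°.
Largest gap = 309.228° ⇒ minimal covering band is its complement: 360° − 309.228° = 50.772°.
Band runs from -63.072° eastward to -12.300°.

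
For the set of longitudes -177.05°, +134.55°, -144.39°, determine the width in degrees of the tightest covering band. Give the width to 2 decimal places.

Sort the longitudes: -177.05°, -144.39°, +134.55°.
Eastward gaps between consecutive values (wrapping around): 32.66°, 278.94°, 48.40°.
Largest gap = 278.94° ⇒ minimal covering band is its complement: 360° − 278.94° = 81.06°.
Band runs from +134.55° eastward to -144.39°, crossing the antimeridian.

81.06°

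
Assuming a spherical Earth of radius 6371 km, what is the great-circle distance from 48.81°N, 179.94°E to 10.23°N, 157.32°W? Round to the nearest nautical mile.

2582 nmi

Δλ = -157.32 − 179.94 = -337.26°; wrapped into (−180°, 180°]: 22.74°.
Δφ = 10.23 − 48.81 = -38.58°.
a = sin²(Δφ/2) + cos φ₁ · cos φ₂ · sin²(Δλ/2) = 0.134319.
c = 2·atan2(√a, √(1−a)) = 0.75048 rad → d = 6371·c ≈ 4781.31 km ≈ 2581.70 nmi.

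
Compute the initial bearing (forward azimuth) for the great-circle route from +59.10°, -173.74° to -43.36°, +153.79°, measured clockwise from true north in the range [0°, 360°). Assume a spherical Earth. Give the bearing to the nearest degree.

204°

Δλ = 153.79 − -173.74 = 327.53°; wrapped into (−180°, 180°]: -32.47°.
θ = atan2( sin Δλ · cos φ₂ , cos φ₁ · sin φ₂ − sin φ₁ · cos φ₂ · cos Δλ )
  = atan2(-0.39032, -0.87892) = -156.054° → normalised to [0°, 360°): 203.946°.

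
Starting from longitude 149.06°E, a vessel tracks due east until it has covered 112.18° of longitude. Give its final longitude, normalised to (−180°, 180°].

98.76°W

Start at +149.06°; shift +112.18° → +261.24°.
+261.24° lies outside (−180°, 180°]; subtract 360° → -98.76°.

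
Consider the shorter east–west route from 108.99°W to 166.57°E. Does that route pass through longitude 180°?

Yes

Naïve |166.57 − -108.99| = 275.56° > 180°, so the shorter arc goes the other way round — across 180°.
Signed shortest Δλ = ((166.57 − -108.99 + 180) mod 360) − 180 = -84.44°.
Going west by 84.44° from -108.99° passes through 180° before reaching +166.57°.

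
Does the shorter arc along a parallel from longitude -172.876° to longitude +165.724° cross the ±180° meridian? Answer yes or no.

Yes

Naïve |165.724 − -172.876| = 338.6° > 180°, so the shorter arc goes the other way round — across 180°.
Signed shortest Δλ = ((165.724 − -172.876 + 180) mod 360) − 180 = -21.4°.
Going west by 21.4° from -172.876° passes through 180° before reaching +165.724°.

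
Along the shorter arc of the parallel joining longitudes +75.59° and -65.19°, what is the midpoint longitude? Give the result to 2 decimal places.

+5.20°

Signed shortest Δλ from +75.59° to -65.19° is -140.78°.
Midpoint longitude = +75.59° + (-140.78°)/2 = +75.59° − 70.39° = +5.20°.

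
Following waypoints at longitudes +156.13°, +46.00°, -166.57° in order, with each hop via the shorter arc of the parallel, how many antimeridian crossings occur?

Leg 1: +156.13° → +46.00°, shortest Δλ = -110.13° (west) — does not cross 180°.
Leg 2: +46.00° → -166.57°, shortest Δλ = 147.43° (east) — crosses 180°.
Total crossings: 1.

1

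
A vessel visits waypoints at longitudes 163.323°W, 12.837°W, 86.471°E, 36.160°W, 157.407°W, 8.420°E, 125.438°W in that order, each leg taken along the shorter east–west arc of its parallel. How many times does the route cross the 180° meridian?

0

Leg 1: -163.323° → -12.837°, shortest Δλ = 150.486° (east) — does not cross 180°.
Leg 2: -12.837° → +86.471°, shortest Δλ = 99.308° (east) — does not cross 180°.
Leg 3: +86.471° → -36.160°, shortest Δλ = -122.631° (west) — does not cross 180°.
Leg 4: -36.160° → -157.407°, shortest Δλ = -121.247° (west) — does not cross 180°.
Leg 5: -157.407° → +8.420°, shortest Δλ = 165.827° (east) — does not cross 180°.
Leg 6: +8.420° → -125.438°, shortest Δλ = -133.858° (west) — does not cross 180°.
Total crossings: 0.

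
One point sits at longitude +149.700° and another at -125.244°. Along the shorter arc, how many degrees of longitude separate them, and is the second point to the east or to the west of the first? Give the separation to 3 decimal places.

Raw difference: -125.244 − 149.700 = -274.944°.
Normalise into (−180°, 180°]: -274.944° + 360° = 85.056°.
Positive ⇒ the second point lies to the east; separation 85.056°.

85.056° east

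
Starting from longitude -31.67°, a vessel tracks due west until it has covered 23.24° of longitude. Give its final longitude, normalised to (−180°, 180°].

-54.91°

Start at -31.67°; shift −23.24° → -54.91°.
-54.91° already lies in (−180°, 180°].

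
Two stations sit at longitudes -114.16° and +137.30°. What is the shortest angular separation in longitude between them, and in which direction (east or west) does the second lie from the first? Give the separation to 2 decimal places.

108.54° west

Raw difference: 137.30 − -114.16 = 251.46°.
Normalise into (−180°, 180°]: 251.46° − 360° = -108.54°.
Negative ⇒ the second point lies to the west; separation 108.54°.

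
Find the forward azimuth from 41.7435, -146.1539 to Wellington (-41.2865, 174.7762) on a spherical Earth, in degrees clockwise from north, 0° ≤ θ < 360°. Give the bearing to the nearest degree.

208°

Δλ = 174.7762 − -146.1539 = 320.9301°; wrapped into (−180°, 180°]: -39.0699°.
θ = atan2( sin Δλ · cos φ₂ , cos φ₁ · sin φ₂ − sin φ₁ · cos φ₂ · cos Δλ )
  = atan2(-0.47360, -0.88073) = -151.732° → normalised to [0°, 360°): 208.268°.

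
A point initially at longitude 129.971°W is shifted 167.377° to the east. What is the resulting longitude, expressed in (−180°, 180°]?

Start at -129.971°; shift +167.377° → +37.406°.
+37.406° already lies in (−180°, 180°].

37.406°E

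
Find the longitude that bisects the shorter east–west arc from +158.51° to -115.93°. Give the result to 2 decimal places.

-158.71°

Signed shortest Δλ from +158.51° to -115.93° is +85.56°.
Midpoint longitude = +158.51° + (+85.56°)/2 = +158.51° + 42.78° = +201.29°.
Normalise into (−180°, 180°]: -158.71°.
(The naïve average (+158.51 + -115.93)/2 = 21.29° is on the wrong side of the globe.)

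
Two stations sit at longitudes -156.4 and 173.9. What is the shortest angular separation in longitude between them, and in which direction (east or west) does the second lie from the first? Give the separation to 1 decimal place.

Raw difference: 173.9 − -156.4 = 330.3°.
Normalise into (−180°, 180°]: 330.3° − 360° = -29.7°.
Negative ⇒ the second point lies to the west; separation 29.7°.

29.7° west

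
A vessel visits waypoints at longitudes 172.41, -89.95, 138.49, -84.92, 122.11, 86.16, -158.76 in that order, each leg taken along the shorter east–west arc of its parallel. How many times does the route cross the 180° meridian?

Leg 1: +172.41° → -89.95°, shortest Δλ = 97.64° (east) — crosses 180°.
Leg 2: -89.95° → +138.49°, shortest Δλ = -131.56° (west) — crosses 180°.
Leg 3: +138.49° → -84.92°, shortest Δλ = 136.59° (east) — crosses 180°.
Leg 4: -84.92° → +122.11°, shortest Δλ = -152.97° (west) — crosses 180°.
Leg 5: +122.11° → +86.16°, shortest Δλ = -35.95° (west) — does not cross 180°.
Leg 6: +86.16° → -158.76°, shortest Δλ = 115.08° (east) — crosses 180°.
Total crossings: 5.

5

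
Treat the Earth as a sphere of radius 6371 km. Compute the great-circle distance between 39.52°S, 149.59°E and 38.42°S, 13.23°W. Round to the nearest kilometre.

Δλ = -13.23 − 149.59 = -162.82°.
Δφ = -38.42 − -39.52 = 1.10°.
a = sin²(Δφ/2) + cos φ₁ · cos φ₂ · sin²(Δλ/2) = 0.590985.
c = 2·atan2(√a, √(1−a)) = 1.75379 rad → d = 6371·c ≈ 11173.37 km.

11173 km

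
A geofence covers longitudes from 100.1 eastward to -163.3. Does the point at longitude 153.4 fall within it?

Yes

Band width going east from +100.1° to -163.3°: ((-163.3 − 100.1) mod 360) = 96.6°.
Offset of +153.4° east of the west edge: ((153.4 − 100.1) mod 360) = 53.3°.
53.3° ≤ 96.6° ⇒ inside.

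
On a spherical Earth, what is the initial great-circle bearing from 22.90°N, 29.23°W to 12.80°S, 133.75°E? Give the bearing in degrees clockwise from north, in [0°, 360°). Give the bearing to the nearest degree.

Δλ = 133.75 − -29.23 = 162.98°.
θ = atan2( sin Δλ · cos φ₂ , cos φ₁ · sin φ₂ − sin φ₁ · cos φ₂ · cos Δλ )
  = atan2(0.28543, 0.15875) = 60.919° → normalised to [0°, 360°): 60.919°.

61°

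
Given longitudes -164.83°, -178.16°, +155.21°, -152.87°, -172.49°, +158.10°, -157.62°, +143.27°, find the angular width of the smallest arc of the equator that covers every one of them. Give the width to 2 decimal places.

Sort the longitudes: -178.16°, -172.49°, -164.83°, -157.62°, -152.87°, +143.27°, +155.21°, +158.10°.
Eastward gaps between consecutive values (wrapping around): 5.67°, 7.66°, 7.21°, 4.75°, 296.14°, 11.94°, 2.89°, 23.74°.
Largest gap = 296.14° ⇒ minimal covering band is its complement: 360° − 296.14° = 63.86°.
Band runs from +143.27° eastward to -152.87°, crossing the antimeridian.

63.86°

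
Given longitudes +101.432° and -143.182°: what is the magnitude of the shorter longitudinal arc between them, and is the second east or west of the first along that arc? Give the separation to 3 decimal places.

Raw difference: -143.182 − 101.432 = -244.614°.
Normalise into (−180°, 180°]: -244.614° + 360° = 115.386°.
Positive ⇒ the second point lies to the east; separation 115.386°.

115.386° east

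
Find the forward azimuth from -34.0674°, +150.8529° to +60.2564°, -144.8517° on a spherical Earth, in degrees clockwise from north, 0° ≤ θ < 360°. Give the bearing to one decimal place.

28.0°

Δλ = -144.8517 − 150.8529 = -295.7046°; wrapped into (−180°, 180°]: 64.2954°.
θ = atan2( sin Δλ · cos φ₂ , cos φ₁ · sin φ₂ − sin φ₁ · cos φ₂ · cos Δλ )
  = atan2(0.44702, 0.83978) = 28.027° → normalised to [0°, 360°): 28.027°.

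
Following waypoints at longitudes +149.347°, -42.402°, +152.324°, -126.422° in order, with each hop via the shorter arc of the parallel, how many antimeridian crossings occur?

3

Leg 1: +149.347° → -42.402°, shortest Δλ = 168.251° (east) — crosses 180°.
Leg 2: -42.402° → +152.324°, shortest Δλ = -165.274° (west) — crosses 180°.
Leg 3: +152.324° → -126.422°, shortest Δλ = 81.254° (east) — crosses 180°.
Total crossings: 3.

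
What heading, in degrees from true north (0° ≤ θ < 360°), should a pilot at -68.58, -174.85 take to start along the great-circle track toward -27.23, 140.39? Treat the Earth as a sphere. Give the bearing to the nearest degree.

304°

Δλ = 140.39 − -174.85 = 315.24°; wrapped into (−180°, 180°]: -44.76°.
θ = atan2( sin Δλ · cos φ₂ , cos φ₁ · sin φ₂ − sin φ₁ · cos φ₂ · cos Δλ )
  = atan2(-0.62610, 0.42066) = -56.104° → normalised to [0°, 360°): 303.896°.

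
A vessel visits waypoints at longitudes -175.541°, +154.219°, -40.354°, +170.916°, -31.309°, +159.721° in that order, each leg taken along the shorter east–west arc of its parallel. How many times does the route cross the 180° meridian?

5

Leg 1: -175.541° → +154.219°, shortest Δλ = -30.24° (west) — crosses 180°.
Leg 2: +154.219° → -40.354°, shortest Δλ = 165.427° (east) — crosses 180°.
Leg 3: -40.354° → +170.916°, shortest Δλ = -148.73° (west) — crosses 180°.
Leg 4: +170.916° → -31.309°, shortest Δλ = 157.775° (east) — crosses 180°.
Leg 5: -31.309° → +159.721°, shortest Δλ = -168.97° (west) — crosses 180°.
Total crossings: 5.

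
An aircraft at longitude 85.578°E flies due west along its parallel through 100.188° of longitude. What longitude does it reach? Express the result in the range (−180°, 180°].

14.610°W

Start at +85.578°; shift −100.188° → -14.610°.
-14.610° already lies in (−180°, 180°].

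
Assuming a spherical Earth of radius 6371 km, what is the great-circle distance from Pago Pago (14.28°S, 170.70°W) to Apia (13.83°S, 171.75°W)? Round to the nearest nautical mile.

67 nmi

Δλ = -171.75 − -170.70 = -1.05°.
Δφ = -13.83 − -14.28 = 0.45°.
a = sin²(Δφ/2) + cos φ₁ · cos φ₂ · sin²(Δλ/2) = 0.000094.
c = 2·atan2(√a, √(1−a)) = 0.01943 rad → d = 6371·c ≈ 123.82 km ≈ 66.86 nmi.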